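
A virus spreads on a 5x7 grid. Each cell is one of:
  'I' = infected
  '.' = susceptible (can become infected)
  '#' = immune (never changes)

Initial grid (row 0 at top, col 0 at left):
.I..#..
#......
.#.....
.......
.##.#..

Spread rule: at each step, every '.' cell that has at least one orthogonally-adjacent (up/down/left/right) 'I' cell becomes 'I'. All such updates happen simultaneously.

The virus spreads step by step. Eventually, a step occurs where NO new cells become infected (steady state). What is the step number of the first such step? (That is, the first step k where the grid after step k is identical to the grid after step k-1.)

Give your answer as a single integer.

Answer: 10

Derivation:
Step 0 (initial): 1 infected
Step 1: +3 new -> 4 infected
Step 2: +2 new -> 6 infected
Step 3: +2 new -> 8 infected
Step 4: +3 new -> 11 infected
Step 5: +4 new -> 15 infected
Step 6: +6 new -> 21 infected
Step 7: +5 new -> 26 infected
Step 8: +2 new -> 28 infected
Step 9: +1 new -> 29 infected
Step 10: +0 new -> 29 infected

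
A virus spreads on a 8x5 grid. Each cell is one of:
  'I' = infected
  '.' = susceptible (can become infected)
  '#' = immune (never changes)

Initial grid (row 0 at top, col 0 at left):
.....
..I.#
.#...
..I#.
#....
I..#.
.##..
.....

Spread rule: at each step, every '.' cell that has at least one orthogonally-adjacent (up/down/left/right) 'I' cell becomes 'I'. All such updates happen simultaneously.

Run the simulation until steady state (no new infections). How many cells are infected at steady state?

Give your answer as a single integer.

Answer: 33

Derivation:
Step 0 (initial): 3 infected
Step 1: +8 new -> 11 infected
Step 2: +9 new -> 20 infected
Step 3: +6 new -> 26 infected
Step 4: +3 new -> 29 infected
Step 5: +2 new -> 31 infected
Step 6: +2 new -> 33 infected
Step 7: +0 new -> 33 infected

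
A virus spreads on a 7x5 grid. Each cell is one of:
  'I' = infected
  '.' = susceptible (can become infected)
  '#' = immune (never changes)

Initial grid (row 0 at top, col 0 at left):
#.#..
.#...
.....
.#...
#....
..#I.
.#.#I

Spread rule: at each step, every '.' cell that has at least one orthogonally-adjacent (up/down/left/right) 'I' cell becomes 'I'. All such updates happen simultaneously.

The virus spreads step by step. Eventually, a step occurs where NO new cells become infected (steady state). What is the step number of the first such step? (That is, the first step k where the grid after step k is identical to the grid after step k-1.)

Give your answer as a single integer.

Step 0 (initial): 2 infected
Step 1: +2 new -> 4 infected
Step 2: +3 new -> 7 infected
Step 3: +4 new -> 11 infected
Step 4: +4 new -> 15 infected
Step 5: +5 new -> 20 infected
Step 6: +3 new -> 23 infected
Step 7: +2 new -> 25 infected
Step 8: +0 new -> 25 infected

Answer: 8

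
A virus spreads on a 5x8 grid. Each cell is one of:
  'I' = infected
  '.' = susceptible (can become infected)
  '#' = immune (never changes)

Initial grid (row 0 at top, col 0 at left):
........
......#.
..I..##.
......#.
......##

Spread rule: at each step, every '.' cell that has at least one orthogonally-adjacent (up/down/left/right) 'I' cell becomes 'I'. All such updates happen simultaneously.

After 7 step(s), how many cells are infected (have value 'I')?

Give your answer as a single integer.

Step 0 (initial): 1 infected
Step 1: +4 new -> 5 infected
Step 2: +8 new -> 13 infected
Step 3: +8 new -> 21 infected
Step 4: +6 new -> 27 infected
Step 5: +2 new -> 29 infected
Step 6: +1 new -> 30 infected
Step 7: +1 new -> 31 infected

Answer: 31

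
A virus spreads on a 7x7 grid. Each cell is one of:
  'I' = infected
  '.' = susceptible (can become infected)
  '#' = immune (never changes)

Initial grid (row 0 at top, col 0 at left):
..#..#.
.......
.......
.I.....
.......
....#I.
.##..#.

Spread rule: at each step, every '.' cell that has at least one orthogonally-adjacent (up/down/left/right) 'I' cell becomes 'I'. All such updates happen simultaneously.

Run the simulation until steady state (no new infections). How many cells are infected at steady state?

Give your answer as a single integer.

Step 0 (initial): 2 infected
Step 1: +6 new -> 8 infected
Step 2: +11 new -> 19 infected
Step 3: +10 new -> 29 infected
Step 4: +7 new -> 36 infected
Step 5: +4 new -> 40 infected
Step 6: +3 new -> 43 infected
Step 7: +0 new -> 43 infected

Answer: 43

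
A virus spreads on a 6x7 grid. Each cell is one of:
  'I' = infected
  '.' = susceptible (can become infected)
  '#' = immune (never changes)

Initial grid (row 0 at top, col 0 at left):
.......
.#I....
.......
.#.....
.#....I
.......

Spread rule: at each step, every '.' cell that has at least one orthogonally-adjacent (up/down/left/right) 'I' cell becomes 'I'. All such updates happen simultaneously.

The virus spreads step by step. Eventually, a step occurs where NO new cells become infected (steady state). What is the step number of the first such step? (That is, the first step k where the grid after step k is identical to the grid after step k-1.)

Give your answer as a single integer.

Step 0 (initial): 2 infected
Step 1: +6 new -> 8 infected
Step 2: +10 new -> 18 infected
Step 3: +12 new -> 30 infected
Step 4: +6 new -> 36 infected
Step 5: +2 new -> 38 infected
Step 6: +1 new -> 39 infected
Step 7: +0 new -> 39 infected

Answer: 7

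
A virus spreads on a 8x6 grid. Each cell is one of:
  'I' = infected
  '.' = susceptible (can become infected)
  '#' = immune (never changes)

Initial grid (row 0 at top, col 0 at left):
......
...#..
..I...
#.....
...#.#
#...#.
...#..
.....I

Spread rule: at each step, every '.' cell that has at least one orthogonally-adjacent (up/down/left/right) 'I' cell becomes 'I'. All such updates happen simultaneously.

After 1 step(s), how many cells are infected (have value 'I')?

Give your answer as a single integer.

Step 0 (initial): 2 infected
Step 1: +6 new -> 8 infected

Answer: 8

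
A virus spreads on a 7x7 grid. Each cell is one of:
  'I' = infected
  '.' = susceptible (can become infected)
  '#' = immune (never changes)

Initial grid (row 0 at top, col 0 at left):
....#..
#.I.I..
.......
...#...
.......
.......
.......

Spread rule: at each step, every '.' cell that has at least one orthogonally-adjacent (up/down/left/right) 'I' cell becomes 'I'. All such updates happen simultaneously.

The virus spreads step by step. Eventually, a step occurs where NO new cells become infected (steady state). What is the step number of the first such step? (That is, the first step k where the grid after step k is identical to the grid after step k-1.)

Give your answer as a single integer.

Answer: 8

Derivation:
Step 0 (initial): 2 infected
Step 1: +6 new -> 8 infected
Step 2: +9 new -> 17 infected
Step 3: +8 new -> 25 infected
Step 4: +7 new -> 32 infected
Step 5: +7 new -> 39 infected
Step 6: +5 new -> 44 infected
Step 7: +2 new -> 46 infected
Step 8: +0 new -> 46 infected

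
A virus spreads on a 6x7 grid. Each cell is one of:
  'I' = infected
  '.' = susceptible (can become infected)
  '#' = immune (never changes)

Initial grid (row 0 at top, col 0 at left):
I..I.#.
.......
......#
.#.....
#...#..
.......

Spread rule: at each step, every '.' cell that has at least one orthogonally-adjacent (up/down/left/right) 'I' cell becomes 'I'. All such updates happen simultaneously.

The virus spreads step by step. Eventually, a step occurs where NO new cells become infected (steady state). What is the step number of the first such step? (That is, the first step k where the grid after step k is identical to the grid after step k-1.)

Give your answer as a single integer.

Step 0 (initial): 2 infected
Step 1: +5 new -> 7 infected
Step 2: +5 new -> 12 infected
Step 3: +6 new -> 18 infected
Step 4: +5 new -> 23 infected
Step 5: +4 new -> 27 infected
Step 6: +5 new -> 32 infected
Step 7: +3 new -> 35 infected
Step 8: +2 new -> 37 infected
Step 9: +0 new -> 37 infected

Answer: 9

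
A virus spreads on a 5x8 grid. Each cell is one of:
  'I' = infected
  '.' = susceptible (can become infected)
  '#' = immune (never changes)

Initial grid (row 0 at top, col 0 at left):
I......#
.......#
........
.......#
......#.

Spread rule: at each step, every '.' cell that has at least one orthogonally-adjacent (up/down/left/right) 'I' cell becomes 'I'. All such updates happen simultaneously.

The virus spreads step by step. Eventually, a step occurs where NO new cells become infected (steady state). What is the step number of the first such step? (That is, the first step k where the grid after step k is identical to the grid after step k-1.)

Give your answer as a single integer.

Step 0 (initial): 1 infected
Step 1: +2 new -> 3 infected
Step 2: +3 new -> 6 infected
Step 3: +4 new -> 10 infected
Step 4: +5 new -> 15 infected
Step 5: +5 new -> 20 infected
Step 6: +5 new -> 25 infected
Step 7: +4 new -> 29 infected
Step 8: +3 new -> 32 infected
Step 9: +3 new -> 35 infected
Step 10: +0 new -> 35 infected

Answer: 10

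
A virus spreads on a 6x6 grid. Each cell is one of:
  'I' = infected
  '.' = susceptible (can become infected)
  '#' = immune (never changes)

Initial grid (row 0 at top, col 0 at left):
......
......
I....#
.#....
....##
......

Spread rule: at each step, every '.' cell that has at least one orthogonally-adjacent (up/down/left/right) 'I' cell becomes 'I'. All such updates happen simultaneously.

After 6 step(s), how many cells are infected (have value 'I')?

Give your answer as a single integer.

Step 0 (initial): 1 infected
Step 1: +3 new -> 4 infected
Step 2: +4 new -> 8 infected
Step 3: +6 new -> 14 infected
Step 4: +6 new -> 20 infected
Step 5: +5 new -> 25 infected
Step 6: +4 new -> 29 infected

Answer: 29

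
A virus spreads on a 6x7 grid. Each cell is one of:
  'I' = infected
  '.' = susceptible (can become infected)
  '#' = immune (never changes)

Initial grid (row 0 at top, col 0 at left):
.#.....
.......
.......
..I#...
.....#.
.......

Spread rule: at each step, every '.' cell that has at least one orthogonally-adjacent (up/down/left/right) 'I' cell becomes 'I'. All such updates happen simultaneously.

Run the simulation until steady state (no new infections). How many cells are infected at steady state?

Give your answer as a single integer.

Step 0 (initial): 1 infected
Step 1: +3 new -> 4 infected
Step 2: +7 new -> 11 infected
Step 3: +9 new -> 20 infected
Step 4: +7 new -> 27 infected
Step 5: +6 new -> 33 infected
Step 6: +4 new -> 37 infected
Step 7: +2 new -> 39 infected
Step 8: +0 new -> 39 infected

Answer: 39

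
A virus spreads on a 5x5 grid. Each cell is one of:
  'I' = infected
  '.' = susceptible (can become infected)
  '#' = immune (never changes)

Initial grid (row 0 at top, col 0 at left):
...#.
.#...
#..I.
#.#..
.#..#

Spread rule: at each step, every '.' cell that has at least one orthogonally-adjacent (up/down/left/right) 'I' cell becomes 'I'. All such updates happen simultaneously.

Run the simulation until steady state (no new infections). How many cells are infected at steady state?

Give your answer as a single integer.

Step 0 (initial): 1 infected
Step 1: +4 new -> 5 infected
Step 2: +5 new -> 10 infected
Step 3: +4 new -> 14 infected
Step 4: +1 new -> 15 infected
Step 5: +1 new -> 16 infected
Step 6: +1 new -> 17 infected
Step 7: +0 new -> 17 infected

Answer: 17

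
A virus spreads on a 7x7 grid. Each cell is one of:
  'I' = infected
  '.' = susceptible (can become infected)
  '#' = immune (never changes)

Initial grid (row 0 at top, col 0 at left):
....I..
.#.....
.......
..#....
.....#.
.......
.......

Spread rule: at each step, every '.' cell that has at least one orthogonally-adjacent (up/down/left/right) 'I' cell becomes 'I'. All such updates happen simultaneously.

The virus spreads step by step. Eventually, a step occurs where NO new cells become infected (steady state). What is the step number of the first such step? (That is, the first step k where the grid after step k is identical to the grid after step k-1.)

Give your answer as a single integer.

Answer: 11

Derivation:
Step 0 (initial): 1 infected
Step 1: +3 new -> 4 infected
Step 2: +5 new -> 9 infected
Step 3: +6 new -> 15 infected
Step 4: +6 new -> 21 infected
Step 5: +5 new -> 26 infected
Step 6: +7 new -> 33 infected
Step 7: +6 new -> 39 infected
Step 8: +4 new -> 43 infected
Step 9: +2 new -> 45 infected
Step 10: +1 new -> 46 infected
Step 11: +0 new -> 46 infected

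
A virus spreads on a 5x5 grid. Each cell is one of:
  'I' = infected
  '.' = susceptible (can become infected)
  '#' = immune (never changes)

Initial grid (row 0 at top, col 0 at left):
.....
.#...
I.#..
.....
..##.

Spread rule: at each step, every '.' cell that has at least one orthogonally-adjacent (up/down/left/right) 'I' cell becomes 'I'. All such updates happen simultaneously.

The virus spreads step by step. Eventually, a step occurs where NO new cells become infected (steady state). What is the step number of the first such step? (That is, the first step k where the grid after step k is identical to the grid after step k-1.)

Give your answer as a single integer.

Step 0 (initial): 1 infected
Step 1: +3 new -> 4 infected
Step 2: +3 new -> 7 infected
Step 3: +3 new -> 10 infected
Step 4: +2 new -> 12 infected
Step 5: +4 new -> 16 infected
Step 6: +4 new -> 20 infected
Step 7: +1 new -> 21 infected
Step 8: +0 new -> 21 infected

Answer: 8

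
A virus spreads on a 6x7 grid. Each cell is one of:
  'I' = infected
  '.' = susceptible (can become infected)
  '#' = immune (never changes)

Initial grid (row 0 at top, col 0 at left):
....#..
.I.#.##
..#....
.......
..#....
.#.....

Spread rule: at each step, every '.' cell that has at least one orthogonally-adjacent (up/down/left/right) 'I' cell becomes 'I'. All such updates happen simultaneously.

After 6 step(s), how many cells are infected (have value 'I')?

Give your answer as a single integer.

Step 0 (initial): 1 infected
Step 1: +4 new -> 5 infected
Step 2: +4 new -> 9 infected
Step 3: +4 new -> 13 infected
Step 4: +2 new -> 15 infected
Step 5: +4 new -> 19 infected
Step 6: +4 new -> 23 infected

Answer: 23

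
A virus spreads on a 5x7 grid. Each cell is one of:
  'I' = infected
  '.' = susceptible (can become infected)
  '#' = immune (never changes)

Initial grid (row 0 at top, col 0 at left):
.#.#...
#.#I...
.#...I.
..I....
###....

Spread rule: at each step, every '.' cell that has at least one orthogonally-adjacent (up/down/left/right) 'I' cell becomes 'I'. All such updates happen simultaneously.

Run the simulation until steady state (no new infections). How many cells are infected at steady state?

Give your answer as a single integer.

Step 0 (initial): 3 infected
Step 1: +9 new -> 12 infected
Step 2: +8 new -> 20 infected
Step 3: +4 new -> 24 infected
Step 4: +0 new -> 24 infected

Answer: 24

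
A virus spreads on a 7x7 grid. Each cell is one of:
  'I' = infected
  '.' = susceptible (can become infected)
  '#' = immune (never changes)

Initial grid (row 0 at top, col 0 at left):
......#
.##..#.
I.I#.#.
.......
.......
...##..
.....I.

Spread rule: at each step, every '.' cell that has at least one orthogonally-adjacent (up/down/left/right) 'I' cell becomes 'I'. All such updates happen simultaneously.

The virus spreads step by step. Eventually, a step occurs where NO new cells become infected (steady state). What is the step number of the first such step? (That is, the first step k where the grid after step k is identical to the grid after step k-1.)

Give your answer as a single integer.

Answer: 8

Derivation:
Step 0 (initial): 3 infected
Step 1: +7 new -> 10 infected
Step 2: +8 new -> 18 infected
Step 3: +10 new -> 28 infected
Step 4: +6 new -> 34 infected
Step 5: +3 new -> 37 infected
Step 6: +3 new -> 40 infected
Step 7: +1 new -> 41 infected
Step 8: +0 new -> 41 infected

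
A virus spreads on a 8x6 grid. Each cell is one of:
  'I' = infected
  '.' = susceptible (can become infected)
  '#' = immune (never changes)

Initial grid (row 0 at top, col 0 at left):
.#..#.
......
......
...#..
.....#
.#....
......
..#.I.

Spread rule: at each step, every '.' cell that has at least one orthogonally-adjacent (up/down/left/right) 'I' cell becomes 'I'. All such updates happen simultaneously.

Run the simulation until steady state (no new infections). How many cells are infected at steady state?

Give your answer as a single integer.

Step 0 (initial): 1 infected
Step 1: +3 new -> 4 infected
Step 2: +3 new -> 7 infected
Step 3: +4 new -> 11 infected
Step 4: +4 new -> 15 infected
Step 5: +5 new -> 20 infected
Step 6: +7 new -> 27 infected
Step 7: +5 new -> 32 infected
Step 8: +5 new -> 37 infected
Step 9: +3 new -> 40 infected
Step 10: +1 new -> 41 infected
Step 11: +1 new -> 42 infected
Step 12: +0 new -> 42 infected

Answer: 42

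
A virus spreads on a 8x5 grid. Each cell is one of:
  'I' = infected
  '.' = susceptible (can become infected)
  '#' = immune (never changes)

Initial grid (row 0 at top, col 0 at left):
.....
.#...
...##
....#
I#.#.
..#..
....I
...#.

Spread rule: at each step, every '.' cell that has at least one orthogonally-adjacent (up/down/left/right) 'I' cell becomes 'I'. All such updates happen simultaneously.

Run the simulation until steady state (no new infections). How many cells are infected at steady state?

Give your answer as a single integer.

Answer: 32

Derivation:
Step 0 (initial): 2 infected
Step 1: +5 new -> 7 infected
Step 2: +7 new -> 14 infected
Step 3: +6 new -> 20 infected
Step 4: +5 new -> 25 infected
Step 5: +2 new -> 27 infected
Step 6: +2 new -> 29 infected
Step 7: +2 new -> 31 infected
Step 8: +1 new -> 32 infected
Step 9: +0 new -> 32 infected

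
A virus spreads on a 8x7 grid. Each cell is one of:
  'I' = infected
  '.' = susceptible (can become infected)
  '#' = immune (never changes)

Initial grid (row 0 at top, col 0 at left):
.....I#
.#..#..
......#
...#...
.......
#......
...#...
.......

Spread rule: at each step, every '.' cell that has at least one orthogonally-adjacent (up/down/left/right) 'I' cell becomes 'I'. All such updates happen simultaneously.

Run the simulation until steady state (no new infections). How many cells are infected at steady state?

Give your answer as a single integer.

Answer: 49

Derivation:
Step 0 (initial): 1 infected
Step 1: +2 new -> 3 infected
Step 2: +3 new -> 6 infected
Step 3: +4 new -> 10 infected
Step 4: +6 new -> 16 infected
Step 5: +5 new -> 21 infected
Step 6: +7 new -> 28 infected
Step 7: +7 new -> 35 infected
Step 8: +5 new -> 40 infected
Step 9: +4 new -> 44 infected
Step 10: +2 new -> 46 infected
Step 11: +2 new -> 48 infected
Step 12: +1 new -> 49 infected
Step 13: +0 new -> 49 infected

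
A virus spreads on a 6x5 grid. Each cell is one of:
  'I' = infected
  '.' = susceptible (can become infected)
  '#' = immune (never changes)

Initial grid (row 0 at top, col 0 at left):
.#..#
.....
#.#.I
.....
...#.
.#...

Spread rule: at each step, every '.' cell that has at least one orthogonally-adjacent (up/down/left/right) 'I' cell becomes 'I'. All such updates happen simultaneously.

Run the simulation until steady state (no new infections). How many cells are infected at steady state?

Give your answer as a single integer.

Step 0 (initial): 1 infected
Step 1: +3 new -> 4 infected
Step 2: +3 new -> 7 infected
Step 3: +4 new -> 11 infected
Step 4: +5 new -> 16 infected
Step 5: +5 new -> 21 infected
Step 6: +2 new -> 23 infected
Step 7: +1 new -> 24 infected
Step 8: +0 new -> 24 infected

Answer: 24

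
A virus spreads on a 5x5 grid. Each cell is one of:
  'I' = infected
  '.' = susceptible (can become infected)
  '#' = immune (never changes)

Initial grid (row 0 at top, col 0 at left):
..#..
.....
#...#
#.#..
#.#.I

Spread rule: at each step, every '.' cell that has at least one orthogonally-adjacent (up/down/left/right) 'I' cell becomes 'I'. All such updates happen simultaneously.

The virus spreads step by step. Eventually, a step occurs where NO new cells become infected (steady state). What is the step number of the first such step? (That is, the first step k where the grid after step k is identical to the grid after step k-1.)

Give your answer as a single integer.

Step 0 (initial): 1 infected
Step 1: +2 new -> 3 infected
Step 2: +1 new -> 4 infected
Step 3: +1 new -> 5 infected
Step 4: +2 new -> 7 infected
Step 5: +4 new -> 11 infected
Step 6: +3 new -> 14 infected
Step 7: +3 new -> 17 infected
Step 8: +1 new -> 18 infected
Step 9: +0 new -> 18 infected

Answer: 9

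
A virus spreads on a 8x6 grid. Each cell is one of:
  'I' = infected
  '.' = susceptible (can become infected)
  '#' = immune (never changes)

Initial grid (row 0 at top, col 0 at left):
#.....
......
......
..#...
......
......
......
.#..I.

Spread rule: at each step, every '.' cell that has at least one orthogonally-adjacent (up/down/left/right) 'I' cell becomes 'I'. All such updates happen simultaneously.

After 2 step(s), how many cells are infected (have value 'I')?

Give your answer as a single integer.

Step 0 (initial): 1 infected
Step 1: +3 new -> 4 infected
Step 2: +4 new -> 8 infected

Answer: 8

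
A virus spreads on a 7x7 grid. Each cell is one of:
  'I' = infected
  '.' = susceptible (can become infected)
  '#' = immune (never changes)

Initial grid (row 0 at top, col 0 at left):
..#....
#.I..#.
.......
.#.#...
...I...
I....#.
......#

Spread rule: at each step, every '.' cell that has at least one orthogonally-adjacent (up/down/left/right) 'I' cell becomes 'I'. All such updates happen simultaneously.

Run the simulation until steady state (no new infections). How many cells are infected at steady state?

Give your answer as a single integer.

Answer: 42

Derivation:
Step 0 (initial): 3 infected
Step 1: +9 new -> 12 infected
Step 2: +14 new -> 26 infected
Step 3: +8 new -> 34 infected
Step 4: +5 new -> 39 infected
Step 5: +2 new -> 41 infected
Step 6: +1 new -> 42 infected
Step 7: +0 new -> 42 infected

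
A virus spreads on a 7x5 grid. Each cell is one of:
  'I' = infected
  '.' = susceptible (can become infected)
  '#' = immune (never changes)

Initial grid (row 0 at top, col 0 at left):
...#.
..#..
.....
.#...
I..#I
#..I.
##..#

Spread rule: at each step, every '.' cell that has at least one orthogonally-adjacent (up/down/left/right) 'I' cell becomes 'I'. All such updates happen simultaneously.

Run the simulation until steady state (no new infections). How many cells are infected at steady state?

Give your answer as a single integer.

Step 0 (initial): 3 infected
Step 1: +6 new -> 9 infected
Step 2: +6 new -> 15 infected
Step 3: +5 new -> 20 infected
Step 4: +5 new -> 25 infected
Step 5: +1 new -> 26 infected
Step 6: +1 new -> 27 infected
Step 7: +0 new -> 27 infected

Answer: 27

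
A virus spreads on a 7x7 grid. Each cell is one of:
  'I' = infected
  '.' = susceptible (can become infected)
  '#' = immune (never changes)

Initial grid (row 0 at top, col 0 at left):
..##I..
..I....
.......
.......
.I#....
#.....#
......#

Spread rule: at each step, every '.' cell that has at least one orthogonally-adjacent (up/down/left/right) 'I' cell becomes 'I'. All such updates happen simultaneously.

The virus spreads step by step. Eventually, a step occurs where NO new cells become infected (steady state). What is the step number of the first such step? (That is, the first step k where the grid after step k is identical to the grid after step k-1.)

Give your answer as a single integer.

Step 0 (initial): 3 infected
Step 1: +8 new -> 11 infected
Step 2: +11 new -> 22 infected
Step 3: +9 new -> 31 infected
Step 4: +6 new -> 37 infected
Step 5: +4 new -> 41 infected
Step 6: +2 new -> 43 infected
Step 7: +0 new -> 43 infected

Answer: 7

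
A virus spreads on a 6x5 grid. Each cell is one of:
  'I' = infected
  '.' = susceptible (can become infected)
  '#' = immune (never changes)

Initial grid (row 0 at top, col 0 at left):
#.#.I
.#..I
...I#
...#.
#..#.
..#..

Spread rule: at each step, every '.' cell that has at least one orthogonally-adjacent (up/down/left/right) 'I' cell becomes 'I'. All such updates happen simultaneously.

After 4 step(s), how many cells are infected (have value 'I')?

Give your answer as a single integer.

Step 0 (initial): 3 infected
Step 1: +3 new -> 6 infected
Step 2: +3 new -> 9 infected
Step 3: +3 new -> 12 infected
Step 4: +3 new -> 15 infected

Answer: 15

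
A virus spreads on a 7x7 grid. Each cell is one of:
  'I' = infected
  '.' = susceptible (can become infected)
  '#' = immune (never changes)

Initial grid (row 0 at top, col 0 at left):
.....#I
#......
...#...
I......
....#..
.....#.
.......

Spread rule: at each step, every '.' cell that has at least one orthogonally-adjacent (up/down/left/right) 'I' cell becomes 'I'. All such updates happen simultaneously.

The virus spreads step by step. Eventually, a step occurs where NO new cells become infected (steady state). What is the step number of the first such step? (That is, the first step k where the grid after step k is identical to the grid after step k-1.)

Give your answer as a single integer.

Step 0 (initial): 2 infected
Step 1: +4 new -> 6 infected
Step 2: +6 new -> 12 infected
Step 3: +9 new -> 21 infected
Step 4: +11 new -> 32 infected
Step 5: +7 new -> 39 infected
Step 6: +3 new -> 42 infected
Step 7: +2 new -> 44 infected
Step 8: +0 new -> 44 infected

Answer: 8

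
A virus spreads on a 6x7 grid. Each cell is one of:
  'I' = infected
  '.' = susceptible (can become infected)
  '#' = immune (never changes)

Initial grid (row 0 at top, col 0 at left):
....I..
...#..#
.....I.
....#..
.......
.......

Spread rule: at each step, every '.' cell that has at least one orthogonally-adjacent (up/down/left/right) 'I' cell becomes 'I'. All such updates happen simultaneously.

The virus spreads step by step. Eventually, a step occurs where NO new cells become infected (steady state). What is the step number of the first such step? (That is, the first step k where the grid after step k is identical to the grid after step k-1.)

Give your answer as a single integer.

Answer: 9

Derivation:
Step 0 (initial): 2 infected
Step 1: +7 new -> 9 infected
Step 2: +5 new -> 14 infected
Step 3: +7 new -> 21 infected
Step 4: +7 new -> 28 infected
Step 5: +5 new -> 33 infected
Step 6: +3 new -> 36 infected
Step 7: +2 new -> 38 infected
Step 8: +1 new -> 39 infected
Step 9: +0 new -> 39 infected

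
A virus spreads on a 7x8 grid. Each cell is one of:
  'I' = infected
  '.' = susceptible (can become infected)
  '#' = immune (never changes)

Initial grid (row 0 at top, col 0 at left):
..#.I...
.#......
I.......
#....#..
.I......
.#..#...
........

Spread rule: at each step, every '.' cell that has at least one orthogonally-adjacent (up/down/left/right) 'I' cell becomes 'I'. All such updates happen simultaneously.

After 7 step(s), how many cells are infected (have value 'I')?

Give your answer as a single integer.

Step 0 (initial): 3 infected
Step 1: +8 new -> 11 infected
Step 2: +10 new -> 21 infected
Step 3: +12 new -> 33 infected
Step 4: +5 new -> 38 infected
Step 5: +5 new -> 43 infected
Step 6: +4 new -> 47 infected
Step 7: +2 new -> 49 infected

Answer: 49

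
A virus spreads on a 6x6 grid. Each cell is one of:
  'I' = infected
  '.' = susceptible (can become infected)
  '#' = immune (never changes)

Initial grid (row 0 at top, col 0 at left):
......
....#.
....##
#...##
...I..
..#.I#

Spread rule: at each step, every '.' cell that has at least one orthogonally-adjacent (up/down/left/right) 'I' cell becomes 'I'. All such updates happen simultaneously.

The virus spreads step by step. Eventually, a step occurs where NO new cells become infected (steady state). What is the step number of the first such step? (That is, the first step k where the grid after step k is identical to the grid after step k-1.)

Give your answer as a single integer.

Step 0 (initial): 2 infected
Step 1: +4 new -> 6 infected
Step 2: +4 new -> 10 infected
Step 3: +5 new -> 15 infected
Step 4: +4 new -> 19 infected
Step 5: +4 new -> 23 infected
Step 6: +3 new -> 26 infected
Step 7: +2 new -> 28 infected
Step 8: +0 new -> 28 infected

Answer: 8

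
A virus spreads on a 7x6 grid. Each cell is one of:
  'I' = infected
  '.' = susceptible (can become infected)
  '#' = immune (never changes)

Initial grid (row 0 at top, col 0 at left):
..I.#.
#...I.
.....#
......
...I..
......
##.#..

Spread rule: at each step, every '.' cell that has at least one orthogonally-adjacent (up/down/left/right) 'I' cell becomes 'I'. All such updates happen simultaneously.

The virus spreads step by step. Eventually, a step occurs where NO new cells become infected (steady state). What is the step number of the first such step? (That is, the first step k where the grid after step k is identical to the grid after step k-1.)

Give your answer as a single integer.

Step 0 (initial): 3 infected
Step 1: +10 new -> 13 infected
Step 2: +11 new -> 24 infected
Step 3: +8 new -> 32 infected
Step 4: +4 new -> 36 infected
Step 5: +0 new -> 36 infected

Answer: 5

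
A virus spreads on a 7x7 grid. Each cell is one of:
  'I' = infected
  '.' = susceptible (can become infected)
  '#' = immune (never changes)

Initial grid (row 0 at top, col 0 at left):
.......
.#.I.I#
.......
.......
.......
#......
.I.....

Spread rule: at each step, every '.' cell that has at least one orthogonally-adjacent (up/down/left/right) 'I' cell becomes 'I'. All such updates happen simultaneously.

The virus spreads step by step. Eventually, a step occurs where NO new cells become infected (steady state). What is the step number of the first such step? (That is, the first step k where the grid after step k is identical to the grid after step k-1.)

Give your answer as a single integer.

Answer: 6

Derivation:
Step 0 (initial): 3 infected
Step 1: +9 new -> 12 infected
Step 2: +11 new -> 23 infected
Step 3: +12 new -> 35 infected
Step 4: +8 new -> 43 infected
Step 5: +3 new -> 46 infected
Step 6: +0 new -> 46 infected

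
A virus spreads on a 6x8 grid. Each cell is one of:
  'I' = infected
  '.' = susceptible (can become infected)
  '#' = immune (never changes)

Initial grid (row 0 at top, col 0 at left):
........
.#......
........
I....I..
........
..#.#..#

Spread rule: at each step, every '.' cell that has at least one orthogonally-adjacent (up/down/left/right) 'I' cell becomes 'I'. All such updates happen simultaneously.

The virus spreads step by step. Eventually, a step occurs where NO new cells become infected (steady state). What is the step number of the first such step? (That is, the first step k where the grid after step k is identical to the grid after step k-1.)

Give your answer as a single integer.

Step 0 (initial): 2 infected
Step 1: +7 new -> 9 infected
Step 2: +13 new -> 22 infected
Step 3: +12 new -> 34 infected
Step 4: +7 new -> 41 infected
Step 5: +3 new -> 44 infected
Step 6: +0 new -> 44 infected

Answer: 6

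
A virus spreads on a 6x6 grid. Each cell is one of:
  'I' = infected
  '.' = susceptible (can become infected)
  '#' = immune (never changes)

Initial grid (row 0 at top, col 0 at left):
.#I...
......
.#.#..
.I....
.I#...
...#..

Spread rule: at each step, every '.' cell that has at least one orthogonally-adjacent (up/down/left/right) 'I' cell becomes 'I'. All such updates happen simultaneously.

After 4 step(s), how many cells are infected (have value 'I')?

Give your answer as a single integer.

Answer: 27

Derivation:
Step 0 (initial): 3 infected
Step 1: +6 new -> 9 infected
Step 2: +8 new -> 17 infected
Step 3: +5 new -> 22 infected
Step 4: +5 new -> 27 infected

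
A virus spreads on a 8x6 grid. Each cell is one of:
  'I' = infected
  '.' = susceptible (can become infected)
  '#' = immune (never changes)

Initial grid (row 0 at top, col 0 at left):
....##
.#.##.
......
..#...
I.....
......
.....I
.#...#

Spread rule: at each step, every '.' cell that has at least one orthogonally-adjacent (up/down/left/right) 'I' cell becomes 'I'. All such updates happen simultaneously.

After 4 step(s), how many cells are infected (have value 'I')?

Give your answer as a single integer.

Answer: 33

Derivation:
Step 0 (initial): 2 infected
Step 1: +5 new -> 7 infected
Step 2: +9 new -> 16 infected
Step 3: +11 new -> 27 infected
Step 4: +6 new -> 33 infected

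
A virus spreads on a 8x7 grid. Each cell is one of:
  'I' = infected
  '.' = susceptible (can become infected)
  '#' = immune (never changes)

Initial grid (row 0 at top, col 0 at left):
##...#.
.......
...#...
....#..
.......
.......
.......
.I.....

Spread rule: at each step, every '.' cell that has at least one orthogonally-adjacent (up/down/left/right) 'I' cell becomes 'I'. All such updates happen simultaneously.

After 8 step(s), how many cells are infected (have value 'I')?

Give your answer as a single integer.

Answer: 41

Derivation:
Step 0 (initial): 1 infected
Step 1: +3 new -> 4 infected
Step 2: +4 new -> 8 infected
Step 3: +5 new -> 13 infected
Step 4: +6 new -> 19 infected
Step 5: +7 new -> 26 infected
Step 6: +7 new -> 33 infected
Step 7: +4 new -> 37 infected
Step 8: +4 new -> 41 infected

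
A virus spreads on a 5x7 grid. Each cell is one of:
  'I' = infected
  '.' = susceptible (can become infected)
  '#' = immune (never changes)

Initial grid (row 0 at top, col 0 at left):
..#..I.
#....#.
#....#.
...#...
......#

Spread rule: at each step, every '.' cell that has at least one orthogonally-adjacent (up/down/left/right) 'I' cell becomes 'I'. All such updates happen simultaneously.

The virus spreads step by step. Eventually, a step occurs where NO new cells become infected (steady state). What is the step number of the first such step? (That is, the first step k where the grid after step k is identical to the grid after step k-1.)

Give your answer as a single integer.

Answer: 10

Derivation:
Step 0 (initial): 1 infected
Step 1: +2 new -> 3 infected
Step 2: +3 new -> 6 infected
Step 3: +3 new -> 9 infected
Step 4: +4 new -> 13 infected
Step 5: +4 new -> 17 infected
Step 6: +5 new -> 22 infected
Step 7: +3 new -> 25 infected
Step 8: +2 new -> 27 infected
Step 9: +1 new -> 28 infected
Step 10: +0 new -> 28 infected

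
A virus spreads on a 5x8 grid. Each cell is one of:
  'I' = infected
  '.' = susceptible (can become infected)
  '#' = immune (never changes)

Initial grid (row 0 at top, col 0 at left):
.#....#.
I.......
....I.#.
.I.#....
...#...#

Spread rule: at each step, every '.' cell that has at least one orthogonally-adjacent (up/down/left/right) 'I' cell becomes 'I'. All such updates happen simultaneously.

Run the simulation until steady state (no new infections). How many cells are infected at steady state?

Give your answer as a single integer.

Answer: 34

Derivation:
Step 0 (initial): 3 infected
Step 1: +11 new -> 14 infected
Step 2: +9 new -> 23 infected
Step 3: +6 new -> 29 infected
Step 4: +3 new -> 32 infected
Step 5: +2 new -> 34 infected
Step 6: +0 new -> 34 infected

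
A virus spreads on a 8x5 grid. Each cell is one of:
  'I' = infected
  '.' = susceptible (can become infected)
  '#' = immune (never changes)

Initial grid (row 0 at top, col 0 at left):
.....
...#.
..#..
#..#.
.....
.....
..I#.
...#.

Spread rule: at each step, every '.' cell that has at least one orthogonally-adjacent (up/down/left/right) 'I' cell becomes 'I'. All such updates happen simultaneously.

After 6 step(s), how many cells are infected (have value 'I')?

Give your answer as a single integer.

Step 0 (initial): 1 infected
Step 1: +3 new -> 4 infected
Step 2: +5 new -> 9 infected
Step 3: +6 new -> 15 infected
Step 4: +4 new -> 19 infected
Step 5: +3 new -> 22 infected
Step 6: +3 new -> 25 infected

Answer: 25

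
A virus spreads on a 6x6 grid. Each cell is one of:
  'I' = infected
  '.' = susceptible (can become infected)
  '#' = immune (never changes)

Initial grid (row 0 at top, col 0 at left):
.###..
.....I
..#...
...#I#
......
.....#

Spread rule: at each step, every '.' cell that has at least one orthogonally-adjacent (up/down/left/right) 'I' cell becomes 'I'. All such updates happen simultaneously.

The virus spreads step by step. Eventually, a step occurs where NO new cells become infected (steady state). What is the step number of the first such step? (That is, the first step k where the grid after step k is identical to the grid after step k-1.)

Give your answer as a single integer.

Step 0 (initial): 2 infected
Step 1: +5 new -> 7 infected
Step 2: +6 new -> 13 infected
Step 3: +3 new -> 16 infected
Step 4: +4 new -> 20 infected
Step 5: +5 new -> 25 infected
Step 6: +4 new -> 29 infected
Step 7: +0 new -> 29 infected

Answer: 7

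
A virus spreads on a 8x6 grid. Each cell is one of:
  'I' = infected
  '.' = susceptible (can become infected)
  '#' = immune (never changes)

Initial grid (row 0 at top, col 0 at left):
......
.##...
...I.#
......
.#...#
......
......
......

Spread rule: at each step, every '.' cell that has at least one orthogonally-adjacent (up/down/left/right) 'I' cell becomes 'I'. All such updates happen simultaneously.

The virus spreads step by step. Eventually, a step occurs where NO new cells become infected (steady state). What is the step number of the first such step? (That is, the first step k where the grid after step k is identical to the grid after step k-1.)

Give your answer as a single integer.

Step 0 (initial): 1 infected
Step 1: +4 new -> 5 infected
Step 2: +6 new -> 11 infected
Step 3: +9 new -> 20 infected
Step 4: +7 new -> 27 infected
Step 5: +7 new -> 34 infected
Step 6: +5 new -> 39 infected
Step 7: +3 new -> 42 infected
Step 8: +1 new -> 43 infected
Step 9: +0 new -> 43 infected

Answer: 9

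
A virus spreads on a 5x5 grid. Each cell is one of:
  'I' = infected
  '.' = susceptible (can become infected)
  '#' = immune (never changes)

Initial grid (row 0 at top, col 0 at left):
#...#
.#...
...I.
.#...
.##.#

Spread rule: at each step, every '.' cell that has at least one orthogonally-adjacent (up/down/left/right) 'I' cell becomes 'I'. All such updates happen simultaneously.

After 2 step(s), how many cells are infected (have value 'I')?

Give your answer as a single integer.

Step 0 (initial): 1 infected
Step 1: +4 new -> 5 infected
Step 2: +7 new -> 12 infected

Answer: 12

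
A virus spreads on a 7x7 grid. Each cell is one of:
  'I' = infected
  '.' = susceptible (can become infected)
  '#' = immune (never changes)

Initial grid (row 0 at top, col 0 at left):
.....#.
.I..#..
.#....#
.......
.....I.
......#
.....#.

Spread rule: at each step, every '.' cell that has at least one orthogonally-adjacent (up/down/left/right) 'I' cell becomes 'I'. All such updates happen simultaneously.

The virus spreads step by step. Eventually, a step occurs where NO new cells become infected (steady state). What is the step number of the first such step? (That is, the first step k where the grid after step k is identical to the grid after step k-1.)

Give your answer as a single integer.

Answer: 7

Derivation:
Step 0 (initial): 2 infected
Step 1: +7 new -> 9 infected
Step 2: +10 new -> 19 infected
Step 3: +10 new -> 29 infected
Step 4: +7 new -> 36 infected
Step 5: +4 new -> 40 infected
Step 6: +2 new -> 42 infected
Step 7: +0 new -> 42 infected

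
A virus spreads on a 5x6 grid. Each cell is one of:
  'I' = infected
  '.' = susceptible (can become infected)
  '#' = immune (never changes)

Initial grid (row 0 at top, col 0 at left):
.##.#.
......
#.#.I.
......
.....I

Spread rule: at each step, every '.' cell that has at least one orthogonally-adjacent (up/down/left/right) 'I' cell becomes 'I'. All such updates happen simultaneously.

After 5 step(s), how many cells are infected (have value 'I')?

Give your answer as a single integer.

Answer: 24

Derivation:
Step 0 (initial): 2 infected
Step 1: +6 new -> 8 infected
Step 2: +4 new -> 12 infected
Step 3: +5 new -> 17 infected
Step 4: +3 new -> 20 infected
Step 5: +4 new -> 24 infected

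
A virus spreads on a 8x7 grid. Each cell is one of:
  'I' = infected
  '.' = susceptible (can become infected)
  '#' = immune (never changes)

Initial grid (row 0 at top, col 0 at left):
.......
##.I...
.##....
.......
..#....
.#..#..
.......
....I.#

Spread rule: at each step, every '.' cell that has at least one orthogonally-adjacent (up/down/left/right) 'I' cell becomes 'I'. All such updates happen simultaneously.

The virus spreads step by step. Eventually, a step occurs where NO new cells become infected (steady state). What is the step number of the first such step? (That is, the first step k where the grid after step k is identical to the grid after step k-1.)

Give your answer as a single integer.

Step 0 (initial): 2 infected
Step 1: +7 new -> 9 infected
Step 2: +8 new -> 17 infected
Step 3: +12 new -> 29 infected
Step 4: +11 new -> 40 infected
Step 5: +5 new -> 45 infected
Step 6: +3 new -> 48 infected
Step 7: +0 new -> 48 infected

Answer: 7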